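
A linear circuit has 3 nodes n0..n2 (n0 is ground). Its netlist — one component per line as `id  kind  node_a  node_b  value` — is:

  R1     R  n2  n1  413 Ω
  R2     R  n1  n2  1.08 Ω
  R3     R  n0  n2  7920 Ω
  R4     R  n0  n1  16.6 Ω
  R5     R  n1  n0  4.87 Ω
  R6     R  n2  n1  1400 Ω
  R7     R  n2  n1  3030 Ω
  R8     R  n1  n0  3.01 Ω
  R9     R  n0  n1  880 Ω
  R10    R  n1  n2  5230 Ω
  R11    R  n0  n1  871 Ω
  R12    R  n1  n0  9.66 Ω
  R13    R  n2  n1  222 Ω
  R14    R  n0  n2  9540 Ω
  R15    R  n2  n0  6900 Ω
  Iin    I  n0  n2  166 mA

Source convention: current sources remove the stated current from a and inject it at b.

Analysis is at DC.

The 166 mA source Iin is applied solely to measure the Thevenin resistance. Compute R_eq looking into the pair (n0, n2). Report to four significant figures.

R_eq = 2.489 Ω

Element admittances at DC:
  Y(R1) = 0.002421 S between n2,n1
  Y(R2) = 0.9259 S between n1,n2
  Y(R3) = 0.0001263 S between n0,n2
  Y(R4) = 0.06024 S between n0,n1
  Y(R5) = 0.2053 S between n1,n0
  Y(R6) = 0.0007143 S between n2,n1
  Y(R7) = 0.0003300 S between n2,n1
  Y(R8) = 0.3322 S between n1,n0
  Y(R9) = 0.001136 S between n0,n1
  Y(R10) = 0.0001912 S between n1,n2
  Y(R11) = 0.001148 S between n0,n1
  Y(R12) = 0.1035 S between n1,n0
  Y(R13) = 0.004505 S between n2,n1
  Y(R14) = 0.0001048 S between n0,n2
  Y(R15) = 0.0001449 S between n2,n0
  Iin: injects 0.166 A into n2 (from n0)
Assemble and solve the 2×2 MNA system:
  V(n1)=0.2357  V(n2)=0.4133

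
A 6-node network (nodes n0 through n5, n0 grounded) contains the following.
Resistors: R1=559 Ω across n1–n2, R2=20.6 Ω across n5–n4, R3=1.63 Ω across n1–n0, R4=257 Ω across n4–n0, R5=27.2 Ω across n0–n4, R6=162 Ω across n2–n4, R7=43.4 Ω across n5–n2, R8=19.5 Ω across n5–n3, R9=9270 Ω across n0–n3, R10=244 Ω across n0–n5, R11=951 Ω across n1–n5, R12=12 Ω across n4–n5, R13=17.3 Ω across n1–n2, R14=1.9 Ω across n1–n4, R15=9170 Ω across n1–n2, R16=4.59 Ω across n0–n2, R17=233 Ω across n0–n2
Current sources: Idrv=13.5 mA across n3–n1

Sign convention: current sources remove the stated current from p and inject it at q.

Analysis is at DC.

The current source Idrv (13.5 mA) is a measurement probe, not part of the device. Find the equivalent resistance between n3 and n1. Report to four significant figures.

R_eq = 26.98 Ω

Apply KCL at each of the 5 non-ground nodes and solve the resulting linear system.
Node n1: branches {R1, R3, R11, R13, R14, R15, Idrv} → V_1 = 0.004160
Node n2: branches {R1, R6, R7, R13, R15, R16, R17} → V_2 = -0.006730
Node n3: branches {R8, R9, Idrv} → V_3 = -0.3601
Node n4: branches {R2, R4, R5, R6, R12, R14} → V_4 = -0.01520
Node n5: branches {R2, R7, R8, R10, R11, R12} → V_5 = -0.09756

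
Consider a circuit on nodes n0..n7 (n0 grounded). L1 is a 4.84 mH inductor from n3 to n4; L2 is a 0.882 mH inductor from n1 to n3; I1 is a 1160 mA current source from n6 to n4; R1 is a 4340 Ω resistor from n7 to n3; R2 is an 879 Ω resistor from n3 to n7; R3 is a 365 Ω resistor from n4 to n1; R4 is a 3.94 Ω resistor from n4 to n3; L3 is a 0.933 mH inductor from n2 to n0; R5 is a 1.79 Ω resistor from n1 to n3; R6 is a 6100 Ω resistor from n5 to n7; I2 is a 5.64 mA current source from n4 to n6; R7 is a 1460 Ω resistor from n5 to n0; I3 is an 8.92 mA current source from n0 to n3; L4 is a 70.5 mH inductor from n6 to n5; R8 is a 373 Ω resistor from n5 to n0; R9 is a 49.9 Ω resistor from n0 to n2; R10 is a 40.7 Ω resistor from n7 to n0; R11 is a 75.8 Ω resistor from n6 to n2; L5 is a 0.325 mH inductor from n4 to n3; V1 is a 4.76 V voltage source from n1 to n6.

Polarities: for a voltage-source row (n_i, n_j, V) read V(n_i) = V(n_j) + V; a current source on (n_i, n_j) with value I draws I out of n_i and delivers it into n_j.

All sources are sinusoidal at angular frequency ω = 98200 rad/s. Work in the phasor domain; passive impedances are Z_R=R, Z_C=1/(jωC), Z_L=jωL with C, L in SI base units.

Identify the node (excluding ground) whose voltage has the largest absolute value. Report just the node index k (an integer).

MNA unknowns: 7 node voltages V₁..V_7 plus 1 source current (V1)
L1: Y=0.000-0.002104j on G[3,4]
L2: Y=0.000-0.01155j on G[1,3]
I1: z[6]−=1.16, z[4]+=1.16
R1: Y=0.0002304+0.000j on G[7,3]
R2: Y=0.001138+0.000j on G[3,7]
R3: Y=0.002740+0.000j on G[4,1]
R4: Y=0.2538+0.000j on G[4,3]
L3: Y=0.000-0.01091j on G[2,0]
R5: Y=0.5587+0.000j on G[1,3]
R6: Y=0.0001639+0.000j on G[5,7]
I2: z[4]−=0.00564, z[6]+=0.00564
R7: Y=0.0006849+0.000j on G[5,0]
I3: z[0]−=0.00892, z[3]+=0.00892
L4: Y=0.000-0.0001444j on G[6,5]
R8: Y=0.002681+0.000j on G[5,0]
R9: Y=0.02004+0.000j on G[0,2]
R10: Y=0.02457+0.000j on G[7,0]
R11: Y=0.01319+0.000j on G[6,2]
L5: Y=0.000-0.03133j on G[4,3]
V1: row V1−V6=4.76, i_V1 at 1,6
solve → V1=4.772-0.003312j, V2=0.004727+0.0002377j, V3=6.806+0.03564j, V4=11.21+0.6091j, V5=0.01643+0.0002637j, V6=0.01210-0.003312j, V7=0.3568+0.001870j
aux → i_V1=1.154-4.620e-05j

4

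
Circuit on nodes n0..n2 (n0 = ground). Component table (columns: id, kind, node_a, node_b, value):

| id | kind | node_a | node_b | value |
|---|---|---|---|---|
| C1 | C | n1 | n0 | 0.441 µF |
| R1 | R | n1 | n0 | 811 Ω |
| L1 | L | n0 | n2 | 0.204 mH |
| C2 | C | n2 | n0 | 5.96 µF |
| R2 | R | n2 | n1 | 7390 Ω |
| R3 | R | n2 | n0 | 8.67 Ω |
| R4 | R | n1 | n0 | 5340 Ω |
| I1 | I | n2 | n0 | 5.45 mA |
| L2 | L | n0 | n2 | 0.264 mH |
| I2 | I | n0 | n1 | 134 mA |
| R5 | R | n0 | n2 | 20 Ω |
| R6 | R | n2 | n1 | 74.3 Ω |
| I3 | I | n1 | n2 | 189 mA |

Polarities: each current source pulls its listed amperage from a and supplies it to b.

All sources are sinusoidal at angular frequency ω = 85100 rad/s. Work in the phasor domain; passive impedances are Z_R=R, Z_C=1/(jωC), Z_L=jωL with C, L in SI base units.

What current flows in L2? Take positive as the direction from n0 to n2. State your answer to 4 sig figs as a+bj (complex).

Apply KCL at each of the 2 non-ground nodes and solve the resulting linear system.
Node n1: branches {C1, R1, R2, R4, I2, R6, I3} → V_1 = -0.5901+1.160j
Node n2: branches {L1, C2, R2, R3, I1, L2, R5, R6, I3} → V_2 = 0.1927-0.3482j

0.01550+0.008578j A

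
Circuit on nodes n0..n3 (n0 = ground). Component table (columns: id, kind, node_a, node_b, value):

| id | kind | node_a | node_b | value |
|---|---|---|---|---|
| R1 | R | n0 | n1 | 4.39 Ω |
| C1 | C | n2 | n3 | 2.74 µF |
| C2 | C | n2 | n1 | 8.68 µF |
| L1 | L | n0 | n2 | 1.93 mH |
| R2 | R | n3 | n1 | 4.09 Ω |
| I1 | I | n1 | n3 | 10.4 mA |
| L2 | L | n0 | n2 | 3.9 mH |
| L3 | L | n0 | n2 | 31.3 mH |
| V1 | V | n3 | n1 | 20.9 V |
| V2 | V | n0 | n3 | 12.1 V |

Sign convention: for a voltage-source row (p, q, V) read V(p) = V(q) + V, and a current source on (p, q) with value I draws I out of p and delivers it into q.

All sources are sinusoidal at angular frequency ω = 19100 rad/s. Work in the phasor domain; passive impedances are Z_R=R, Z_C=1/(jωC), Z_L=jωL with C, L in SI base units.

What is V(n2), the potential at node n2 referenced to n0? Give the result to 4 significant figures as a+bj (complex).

MNA unknowns: 3 node voltages V₁..V_3 plus 2 source currents (V1, V2)
R1: Y=0.2278+0.000j on G[0,1]
C1: Y=0.000+0.05233j on G[2,3]
C2: Y=0.000+0.1658j on G[2,1]
L1: Y=0.000-0.02713j on G[0,2]
R2: Y=0.2445+0.000j on G[3,1]
I1: z[1]−=0.0104, z[3]+=0.0104
L2: Y=0.000-0.01342j on G[0,2]
L3: Y=0.000-0.001673j on G[0,2]
V1: row V3−V1=20.9, i_V1 at 3,1
V2: row V0−V3=12.1, i_V2 at 0,3
solve → V1=-33.00+0.000j, V2=-34.70+0.000j, V3=-12.10+0.000j
aux → i_V1=-12.62+0.2824j, i_V2=-7.517+1.465j

-34.70+0.000j V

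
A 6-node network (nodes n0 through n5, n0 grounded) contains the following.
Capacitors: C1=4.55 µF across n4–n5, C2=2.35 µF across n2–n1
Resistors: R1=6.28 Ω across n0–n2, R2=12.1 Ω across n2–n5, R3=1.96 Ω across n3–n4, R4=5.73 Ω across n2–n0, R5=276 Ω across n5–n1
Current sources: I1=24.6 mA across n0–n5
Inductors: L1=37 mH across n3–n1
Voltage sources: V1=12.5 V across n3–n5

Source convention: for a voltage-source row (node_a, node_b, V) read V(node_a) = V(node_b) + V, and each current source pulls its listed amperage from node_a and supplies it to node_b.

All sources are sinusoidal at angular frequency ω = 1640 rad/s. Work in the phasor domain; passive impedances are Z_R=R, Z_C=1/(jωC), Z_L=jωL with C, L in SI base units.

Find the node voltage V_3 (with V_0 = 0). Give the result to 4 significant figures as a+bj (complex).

Element admittances at ω=1640 rad/s:
  Y(C1) = 0.000+0.007462j S between n4,n5
  Y(R1) = 0.1592+0.000j S between n0,n2
  Y(R2) = 0.08264+0.000j S between n2,n5
  I1: injects 0.0246 A into n5 (from n0)
  Y(C2) = 0.000+0.003854j S between n2,n1
  Y(L1) = 0.000-0.01648j S between n3,n1
  Y(R3) = 0.5102+0.000j S between n3,n4
  Y(R4) = 0.1745+0.000j S between n2,n0
  Y(R5) = 0.003623+0.000j S between n5,n1
  V1: constraint V(n3)−V(n5) = 12.5
Assemble and solve the 6×6 MNA system:
  V(n1)=15.16-5.232j  V(n2)=0.07371+0.000j  V(n3)=12.63-0.7035j  V(n4)=12.62-0.8863j  V(n5)=0.1274-0.7035j
  i(V1)=-0.07599-0.1350j

12.63-0.7035j V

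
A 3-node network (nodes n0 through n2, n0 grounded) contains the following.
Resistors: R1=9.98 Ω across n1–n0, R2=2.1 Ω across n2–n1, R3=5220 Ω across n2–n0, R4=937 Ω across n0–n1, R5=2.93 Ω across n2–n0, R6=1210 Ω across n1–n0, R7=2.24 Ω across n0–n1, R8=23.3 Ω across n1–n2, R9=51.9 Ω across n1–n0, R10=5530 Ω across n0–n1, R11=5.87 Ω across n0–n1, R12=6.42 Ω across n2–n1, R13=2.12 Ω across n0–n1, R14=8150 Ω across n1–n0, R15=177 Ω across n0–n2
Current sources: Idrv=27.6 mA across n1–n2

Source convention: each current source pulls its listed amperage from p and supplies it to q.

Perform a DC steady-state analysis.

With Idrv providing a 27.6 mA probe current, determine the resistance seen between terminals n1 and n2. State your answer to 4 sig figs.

R_eq = 1.059 Ω

Element admittances at DC:
  Y(R1) = 0.1002 S between n1,n0
  Y(R2) = 0.4762 S between n2,n1
  Y(R3) = 0.0001916 S between n2,n0
  Y(R4) = 0.001067 S between n0,n1
  Y(R5) = 0.3413 S between n2,n0
  Y(R6) = 0.0008264 S between n1,n0
  Y(R7) = 0.4464 S between n0,n1
  Y(R8) = 0.04292 S between n1,n2
  Y(R9) = 0.01927 S between n1,n0
  Y(R10) = 0.0001808 S between n0,n1
  Y(R11) = 0.1704 S between n0,n1
  Y(R12) = 0.1558 S between n2,n1
  Y(R13) = 0.4717 S between n0,n1
  Y(R14) = 0.0001227 S between n1,n0
  Y(R15) = 0.005650 S between n0,n2
  Idrv: injects 0.0276 A into n2 (from n1)
Assemble and solve the 2×2 MNA system:
  V(n1)=-0.006513  V(n2)=0.02270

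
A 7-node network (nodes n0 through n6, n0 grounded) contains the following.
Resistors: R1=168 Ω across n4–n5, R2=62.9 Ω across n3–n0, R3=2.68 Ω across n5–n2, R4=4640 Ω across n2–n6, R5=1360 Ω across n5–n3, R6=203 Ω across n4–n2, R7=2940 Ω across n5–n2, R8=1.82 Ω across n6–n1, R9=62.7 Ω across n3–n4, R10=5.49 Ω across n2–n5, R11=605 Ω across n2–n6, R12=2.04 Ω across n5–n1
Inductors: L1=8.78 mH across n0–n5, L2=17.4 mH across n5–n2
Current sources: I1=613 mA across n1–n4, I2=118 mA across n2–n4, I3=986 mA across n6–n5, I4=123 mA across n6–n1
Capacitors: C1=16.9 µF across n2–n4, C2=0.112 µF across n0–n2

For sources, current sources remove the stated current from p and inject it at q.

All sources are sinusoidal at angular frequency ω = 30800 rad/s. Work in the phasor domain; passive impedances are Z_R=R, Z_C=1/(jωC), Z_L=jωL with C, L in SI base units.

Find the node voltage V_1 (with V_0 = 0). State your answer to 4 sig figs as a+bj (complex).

MNA unknowns: 6 node voltages V₁..V_6
R1: Y=0.005952+0.000j on G[4,5]
L1: Y=0.000-0.003698j on G[0,5]
R2: Y=0.01590+0.000j on G[3,0]
R3: Y=0.3731+0.000j on G[5,2]
R4: Y=0.0002155+0.000j on G[2,6]
R5: Y=0.0007353+0.000j on G[5,3]
R6: Y=0.004926+0.000j on G[4,2]
L2: Y=0.000-0.001866j on G[5,2]
R7: Y=0.0003401+0.000j on G[5,2]
R8: Y=0.5495+0.000j on G[6,1]
R9: Y=0.01595+0.000j on G[3,4]
I1: z[1]−=0.613, z[4]+=0.613
C1: Y=0.000+0.5205j on G[2,4]
I2: z[2]−=0.118, z[4]+=0.118
I3: z[6]−=0.986, z[5]+=0.986
R10: Y=0.1821+0.000j on G[2,5]
C2: Y=0.000+0.003450j on G[0,2]
R11: Y=0.001653+0.000j on G[2,6]
R12: Y=0.4902+0.000j on G[5,1]
I4: z[6]−=0.123, z[1]+=0.123
solve → V1=-4.314+0.8154j, V2=-0.002429+0.8420j, V3=-0.006940-0.2499j, V4=0.03545-0.5480j, V5=-1.076+0.8153j, V6=-6.311+0.8155j

-4.314+0.8154j V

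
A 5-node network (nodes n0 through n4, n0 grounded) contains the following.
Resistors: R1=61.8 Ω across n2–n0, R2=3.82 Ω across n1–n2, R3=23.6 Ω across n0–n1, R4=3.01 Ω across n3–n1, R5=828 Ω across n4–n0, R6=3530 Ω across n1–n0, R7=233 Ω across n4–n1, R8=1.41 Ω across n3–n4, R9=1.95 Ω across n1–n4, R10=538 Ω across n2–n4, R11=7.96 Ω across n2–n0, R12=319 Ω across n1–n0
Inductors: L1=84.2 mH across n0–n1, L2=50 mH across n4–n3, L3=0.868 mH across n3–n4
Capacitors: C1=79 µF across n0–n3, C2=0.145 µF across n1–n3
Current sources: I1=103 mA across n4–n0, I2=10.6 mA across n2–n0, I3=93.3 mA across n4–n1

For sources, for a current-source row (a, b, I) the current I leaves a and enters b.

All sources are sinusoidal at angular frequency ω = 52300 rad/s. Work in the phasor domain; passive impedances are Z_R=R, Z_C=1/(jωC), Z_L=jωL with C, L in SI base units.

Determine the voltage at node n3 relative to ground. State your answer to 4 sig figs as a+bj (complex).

MNA unknowns: 4 node voltages V₁..V_4
R1: Y=0.01618+0.000j on G[2,0]
R2: Y=0.2618+0.000j on G[1,2]
R3: Y=0.04237+0.000j on G[0,1]
R4: Y=0.3322+0.000j on G[3,1]
R5: Y=0.001208+0.000j on G[4,0]
L1: Y=0.000-0.0002271j on G[0,1]
C1: Y=0.000+4.132j on G[0,3]
L2: Y=0.000-0.0003824j on G[4,3]
R6: Y=0.0002833+0.000j on G[1,0]
R7: Y=0.004292+0.000j on G[4,1]
R8: Y=0.7092+0.000j on G[3,4]
C2: Y=0.000+0.007583j on G[1,3]
I1: z[4]−=0.103, z[0]+=0.103
I2: z[2]−=0.0106, z[0]+=0.0106
R9: Y=0.5128+0.000j on G[1,4]
R10: Y=0.001859+0.000j on G[2,4]
L3: Y=0.000-0.02203j on G[3,4]
R11: Y=0.1256+0.000j on G[2,0]
R12: Y=0.003135+0.000j on G[1,0]
I3: z[4]−=0.0933, z[1]+=0.0933
solve → V1=0.004225+0.01990j, V2=-0.02414+0.01294j, V3=-0.0006706+0.02667j, V4=-0.1582+0.02090j

-0.0006706+0.02667j V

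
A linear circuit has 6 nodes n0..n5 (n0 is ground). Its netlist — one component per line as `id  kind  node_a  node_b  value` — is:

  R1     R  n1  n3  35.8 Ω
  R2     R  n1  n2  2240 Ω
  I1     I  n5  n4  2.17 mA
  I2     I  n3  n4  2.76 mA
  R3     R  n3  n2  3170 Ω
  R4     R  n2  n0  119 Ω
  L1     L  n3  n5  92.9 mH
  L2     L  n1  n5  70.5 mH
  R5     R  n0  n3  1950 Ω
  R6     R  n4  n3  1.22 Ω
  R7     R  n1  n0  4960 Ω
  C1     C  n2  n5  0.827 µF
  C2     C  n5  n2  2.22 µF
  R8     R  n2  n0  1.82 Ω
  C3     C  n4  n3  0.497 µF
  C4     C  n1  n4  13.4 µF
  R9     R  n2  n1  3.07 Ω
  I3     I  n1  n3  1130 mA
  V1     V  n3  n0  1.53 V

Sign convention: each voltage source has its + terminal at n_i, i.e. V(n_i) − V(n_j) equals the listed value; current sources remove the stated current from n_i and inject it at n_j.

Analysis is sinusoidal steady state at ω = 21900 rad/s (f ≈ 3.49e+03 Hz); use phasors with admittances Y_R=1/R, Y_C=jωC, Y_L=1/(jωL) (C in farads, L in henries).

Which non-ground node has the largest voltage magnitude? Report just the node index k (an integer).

Element admittances at ω=21900 rad/s:
  Y(R1) = 0.02793+0.000j S between n1,n3
  Y(R2) = 0.0004464+0.000j S between n1,n2
  I1: injects 0.00217 A into n4 (from n5)
  I2: injects 0.00276 A into n4 (from n3)
  Y(R3) = 0.0003155+0.000j S between n3,n2
  Y(R4) = 0.008403+0.000j S between n2,n0
  Y(L1) = 0.000-0.0004915j S between n3,n5
  Y(L2) = 0.000-0.0006477j S between n1,n5
  Y(R5) = 0.0005128+0.000j S between n0,n3
  Y(R6) = 0.8197+0.000j S between n4,n3
  Y(R7) = 0.0002016+0.000j S between n1,n0
  Y(C1) = 0.000+0.01811j S between n2,n5
  Y(C2) = 0.000+0.04862j S between n5,n2
  Y(R8) = 0.5495+0.000j S between n2,n0
  Y(C3) = 0.000+0.01088j S between n4,n3
  Y(C4) = 0.000+0.2935j S between n1,n4
  Y(R9) = 0.3257+0.000j S between n2,n1
  I3: injects 1.13 A into n3 (from n1)
  V1: constraint V(n3)−V(n0) = 1.53
Assemble and solve the 6×6 MNA system:
  V(n1)=-1.186+2.160j  V(n2)=-0.4388+0.7960j  V(n3)=1.530+0.000j  V(n4)=0.5385-0.6042j  V(n5)=-0.4462+0.8216j
  i(V1)=0.2442-0.4445j

1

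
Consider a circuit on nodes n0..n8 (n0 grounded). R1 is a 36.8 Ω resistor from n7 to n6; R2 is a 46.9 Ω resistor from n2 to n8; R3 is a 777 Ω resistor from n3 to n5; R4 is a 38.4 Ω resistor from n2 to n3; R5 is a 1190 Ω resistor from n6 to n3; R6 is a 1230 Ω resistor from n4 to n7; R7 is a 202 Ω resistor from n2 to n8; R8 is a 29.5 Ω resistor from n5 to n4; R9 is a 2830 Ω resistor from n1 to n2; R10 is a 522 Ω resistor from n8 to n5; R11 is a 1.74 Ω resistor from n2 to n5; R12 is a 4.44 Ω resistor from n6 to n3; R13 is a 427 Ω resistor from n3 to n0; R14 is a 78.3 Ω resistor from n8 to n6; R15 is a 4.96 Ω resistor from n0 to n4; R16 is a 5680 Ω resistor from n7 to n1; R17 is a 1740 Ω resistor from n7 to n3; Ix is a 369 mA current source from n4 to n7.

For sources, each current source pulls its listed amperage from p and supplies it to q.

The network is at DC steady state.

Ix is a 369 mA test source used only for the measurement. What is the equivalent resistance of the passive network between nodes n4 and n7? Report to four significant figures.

R_eq = 83.69 Ω

MNA unknowns: 8 node voltages V₁..V_8
R1: Y=0.02717 on G[7,6]
R2: Y=0.02132 on G[2,8]
R3: Y=0.001287 on G[3,5]
R4: Y=0.02604 on G[2,3]
R5: Y=0.0008403 on G[6,3]
R6: Y=0.0008130 on G[4,7]
R7: Y=0.004950 on G[2,8]
R8: Y=0.03390 on G[5,4]
R9: Y=0.0003534 on G[1,2]
R10: Y=0.001916 on G[8,5]
R11: Y=0.5747 on G[2,5]
R12: Y=0.2252 on G[6,3]
R13: Y=0.002342 on G[3,0]
R14: Y=0.01277 on G[8,6]
R15: Y=0.2016 on G[0,4]
R16: Y=0.0001761 on G[7,1]
R17: Y=0.0005747 on G[7,3]
Ix: z[4]−=0.369, z[7]+=0.369
solve → V1=16.37, V2=9.248, V3=17.28, V4=-0.2007, V5=8.750, V6=18.40, V7=30.68, V8=12.08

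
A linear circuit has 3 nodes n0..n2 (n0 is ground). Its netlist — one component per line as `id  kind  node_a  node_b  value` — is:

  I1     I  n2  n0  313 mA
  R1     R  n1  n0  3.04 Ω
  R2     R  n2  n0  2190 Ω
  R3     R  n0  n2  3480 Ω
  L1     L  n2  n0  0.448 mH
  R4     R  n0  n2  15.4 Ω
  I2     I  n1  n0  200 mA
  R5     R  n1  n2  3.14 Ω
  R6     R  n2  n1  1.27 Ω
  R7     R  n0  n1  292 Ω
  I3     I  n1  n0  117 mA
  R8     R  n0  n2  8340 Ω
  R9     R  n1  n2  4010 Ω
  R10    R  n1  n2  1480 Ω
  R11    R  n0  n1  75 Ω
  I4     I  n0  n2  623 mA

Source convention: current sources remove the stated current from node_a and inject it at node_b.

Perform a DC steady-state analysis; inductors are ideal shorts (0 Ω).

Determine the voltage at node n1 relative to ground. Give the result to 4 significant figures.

MNA unknowns: 2 node voltages V₁..V_2 plus 1 source current (L1)
I1: z[2]−=0.313, z[0]+=0.313
R1: Y=0.3289 on G[1,0]
R2: Y=0.0004566 on G[2,0]
R3: Y=0.0002874 on G[0,2]
L1: row V2−V0=0, i_L1 at 2,0
R4: Y=0.06494 on G[0,2]
I2: z[1]−=0.2, z[0]+=0.2
R5: Y=0.3185 on G[1,2]
R6: Y=0.7874 on G[2,1]
R7: Y=0.003425 on G[0,1]
I3: z[1]−=0.117, z[0]+=0.117
R8: Y=0.0001199 on G[0,2]
R9: Y=0.0002494 on G[1,2]
R10: Y=0.0006757 on G[1,2]
R11: Y=0.01333 on G[0,1]
I4: z[0]−=0.623, z[2]+=0.623
solve → V1=-0.2182, V2=0.000
aux → i_L1=0.06845

-0.2182 V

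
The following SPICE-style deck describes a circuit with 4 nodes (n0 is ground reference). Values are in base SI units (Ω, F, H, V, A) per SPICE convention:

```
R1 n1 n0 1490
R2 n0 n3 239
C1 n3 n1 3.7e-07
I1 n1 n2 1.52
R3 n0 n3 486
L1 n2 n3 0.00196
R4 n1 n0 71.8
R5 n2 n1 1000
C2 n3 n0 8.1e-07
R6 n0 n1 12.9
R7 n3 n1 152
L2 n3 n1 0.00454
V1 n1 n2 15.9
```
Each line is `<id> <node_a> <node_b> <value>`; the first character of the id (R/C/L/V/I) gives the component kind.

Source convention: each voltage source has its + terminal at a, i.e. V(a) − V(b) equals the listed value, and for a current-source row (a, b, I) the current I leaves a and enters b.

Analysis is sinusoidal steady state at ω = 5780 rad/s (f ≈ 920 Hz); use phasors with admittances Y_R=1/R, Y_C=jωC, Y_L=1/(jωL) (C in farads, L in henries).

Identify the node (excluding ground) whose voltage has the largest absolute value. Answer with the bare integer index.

2

Apply KCL at each of the 3 non-ground nodes and solve the resulting linear system.
Node n1: branches {R1, C1, I1, R4, R5, R6, R7, L2, V1} → V_1 = 0.8117+0.4343j
Node n2: branches {I1, L1, R5, V1} → V_2 = -15.09+0.4343j
Node n3: branches {R2, C1, R3, L1, C2, R7, L2} → V_3 = -10.74+1.648j
Source currents: i(V1)=-1.643+0.3836j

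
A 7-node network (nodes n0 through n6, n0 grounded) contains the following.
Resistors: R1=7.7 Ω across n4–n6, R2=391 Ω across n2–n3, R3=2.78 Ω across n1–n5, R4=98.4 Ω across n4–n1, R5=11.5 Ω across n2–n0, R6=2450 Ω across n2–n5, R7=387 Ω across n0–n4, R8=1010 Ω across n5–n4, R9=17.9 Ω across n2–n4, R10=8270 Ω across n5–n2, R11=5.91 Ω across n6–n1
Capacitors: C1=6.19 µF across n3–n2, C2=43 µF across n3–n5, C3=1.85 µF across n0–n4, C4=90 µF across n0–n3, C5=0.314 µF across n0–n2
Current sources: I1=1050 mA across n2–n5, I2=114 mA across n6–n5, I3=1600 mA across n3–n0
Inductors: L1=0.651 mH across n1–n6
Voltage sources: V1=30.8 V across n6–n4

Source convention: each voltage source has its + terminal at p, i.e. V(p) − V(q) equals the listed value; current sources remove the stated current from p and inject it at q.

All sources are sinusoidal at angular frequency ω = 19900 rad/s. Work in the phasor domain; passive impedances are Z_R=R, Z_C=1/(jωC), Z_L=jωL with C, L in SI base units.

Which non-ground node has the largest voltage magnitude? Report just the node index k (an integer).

4

Apply KCL at each of the 6 non-ground nodes and solve the resulting linear system.
Node n1: branches {R3, R4, L1, R11} → V_1 = 4.024+0.2793j
Node n2: branches {R2, C1, I1, R5, R6, R9, R10, C5} → V_2 = -7.530+9.491j
Node n3: branches {R2, C1, C2, I3, C4} → V_3 = 0.01090+0.3121j
Node n4: branches {R1, R4, R7, R8, R9, C3, V1} → V_4 = -22.18+7.325j
Node n5: branches {R3, I1, C2, R6, I2, R8, R10} → V_5 = 1.092-2.248j
Node n6: branches {R1, L1, I2, R11, V1} → V_6 = 8.617+7.325j
Source currents: i(V1)=-5.435-0.8377j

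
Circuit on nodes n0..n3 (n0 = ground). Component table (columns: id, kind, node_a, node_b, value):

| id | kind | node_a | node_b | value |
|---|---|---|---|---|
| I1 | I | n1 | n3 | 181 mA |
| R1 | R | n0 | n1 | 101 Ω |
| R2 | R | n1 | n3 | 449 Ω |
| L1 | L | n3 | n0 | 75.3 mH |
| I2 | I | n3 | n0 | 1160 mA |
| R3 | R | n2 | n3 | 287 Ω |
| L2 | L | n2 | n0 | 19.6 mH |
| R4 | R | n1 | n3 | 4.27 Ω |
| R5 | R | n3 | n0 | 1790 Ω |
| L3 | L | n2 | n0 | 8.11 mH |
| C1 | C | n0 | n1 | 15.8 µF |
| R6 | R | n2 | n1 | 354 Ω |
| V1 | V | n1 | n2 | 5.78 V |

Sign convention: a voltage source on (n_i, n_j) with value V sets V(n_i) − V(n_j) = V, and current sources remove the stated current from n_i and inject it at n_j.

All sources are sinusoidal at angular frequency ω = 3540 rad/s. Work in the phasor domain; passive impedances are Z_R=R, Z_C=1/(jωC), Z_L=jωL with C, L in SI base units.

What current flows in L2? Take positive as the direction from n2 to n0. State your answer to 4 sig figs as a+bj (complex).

MNA unknowns: 3 node voltages V₁..V_3 plus 1 source current (V1)
I1: z[1]−=0.181, z[3]+=0.181
R1: Y=0.009901+0.000j on G[0,1]
R2: Y=0.002227+0.000j on G[1,3]
L1: Y=0.000-0.003751j on G[3,0]
I2: z[3]−=1.16, z[0]+=1.16
R3: Y=0.003484+0.000j on G[2,3]
L2: Y=0.000-0.01441j on G[2,0]
R4: Y=0.2342+0.000j on G[1,3]
R5: Y=0.0005587+0.000j on G[3,0]
L3: Y=0.000-0.03483j on G[2,0]
C1: Y=0.000+0.05593j on G[0,1]
R6: Y=0.002825+0.000j on G[2,1]
V1: row V1−V2=5.78, i_V1 at 1,2
solve → V1=-109.4+2.202j, V2=-115.2+2.202j, V3=-113.3+0.4287j
aux → i_V1=0.08559+5.680j

0.03174+1.661j A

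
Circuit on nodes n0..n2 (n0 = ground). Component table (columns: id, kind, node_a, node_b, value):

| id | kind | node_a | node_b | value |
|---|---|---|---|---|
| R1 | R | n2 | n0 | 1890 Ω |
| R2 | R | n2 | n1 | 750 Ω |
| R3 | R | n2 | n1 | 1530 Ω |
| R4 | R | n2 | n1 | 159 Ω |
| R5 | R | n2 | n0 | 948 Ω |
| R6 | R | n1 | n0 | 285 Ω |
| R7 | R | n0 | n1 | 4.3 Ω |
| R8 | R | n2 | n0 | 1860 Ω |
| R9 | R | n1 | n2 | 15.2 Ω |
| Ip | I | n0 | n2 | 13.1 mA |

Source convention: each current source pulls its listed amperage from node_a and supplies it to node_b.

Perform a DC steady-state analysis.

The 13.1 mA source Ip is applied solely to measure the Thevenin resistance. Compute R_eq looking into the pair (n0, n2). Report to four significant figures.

MNA unknowns: 2 node voltages V₁..V_2
R1: Y=0.0005291 on G[2,0]
R2: Y=0.001333 on G[2,1]
R3: Y=0.0006536 on G[2,1]
R4: Y=0.006289 on G[2,1]
R5: Y=0.001055 on G[2,0]
R6: Y=0.003509 on G[1,0]
R7: Y=0.2326 on G[0,1]
R8: Y=0.0005376 on G[2,0]
R9: Y=0.06579 on G[1,2]
Ip: z[0]−=0.0131, z[2]+=0.0131
solve → V1=0.05348, V2=0.2239

R_eq = 17.09 Ω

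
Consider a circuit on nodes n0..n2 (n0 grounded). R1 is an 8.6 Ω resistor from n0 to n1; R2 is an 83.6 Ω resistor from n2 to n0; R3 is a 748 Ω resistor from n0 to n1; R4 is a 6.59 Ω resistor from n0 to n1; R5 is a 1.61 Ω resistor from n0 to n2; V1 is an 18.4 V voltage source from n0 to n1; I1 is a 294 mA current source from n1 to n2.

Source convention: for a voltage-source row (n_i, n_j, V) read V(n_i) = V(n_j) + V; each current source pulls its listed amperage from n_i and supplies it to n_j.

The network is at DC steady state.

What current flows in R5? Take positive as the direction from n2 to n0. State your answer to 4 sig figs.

Apply KCL at each of the 2 non-ground nodes and solve the resulting linear system.
Node n1: branches {R1, R3, R4, V1, I1} → V_1 = -18.40
Node n2: branches {R2, R5, I1} → V_2 = 0.4644
Source currents: i(V1)=-4.662

0.2884 A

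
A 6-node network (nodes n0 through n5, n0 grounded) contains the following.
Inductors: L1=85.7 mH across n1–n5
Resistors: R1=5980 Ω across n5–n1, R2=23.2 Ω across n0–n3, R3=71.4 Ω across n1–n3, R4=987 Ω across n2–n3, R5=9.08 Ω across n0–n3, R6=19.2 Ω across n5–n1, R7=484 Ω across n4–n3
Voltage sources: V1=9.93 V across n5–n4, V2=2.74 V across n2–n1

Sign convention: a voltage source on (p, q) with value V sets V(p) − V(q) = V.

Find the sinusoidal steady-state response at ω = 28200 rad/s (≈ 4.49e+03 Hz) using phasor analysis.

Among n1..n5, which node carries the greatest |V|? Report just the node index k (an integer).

4

MNA unknowns: 5 node voltages V₁..V_5 plus 2 source currents (V1, V2)
L1: Y=0.000-0.0004138j on G[1,5]
R1: Y=0.0001672+0.000j on G[5,1]
R2: Y=0.04310+0.000j on G[0,3]
R3: Y=0.01401+0.000j on G[1,3]
R4: Y=0.001013+0.000j on G[2,3]
R5: Y=0.1101+0.000j on G[0,3]
R6: Y=0.05208+0.000j on G[5,1]
R7: Y=0.002066+0.000j on G[4,3]
V1: row V5−V4=9.93, i_V1 at 5,4
V2: row V2−V1=2.74, i_V2 at 2,1
solve → V1=0.9973-0.0003145j, V2=3.737-0.0003145j, V3=0.000+0.000j, V4=-8.593+0.002286j, V5=1.337+0.002286j
aux → i_V1=-0.01775+4.723e-06j, i_V2=-0.003787+3.186e-07j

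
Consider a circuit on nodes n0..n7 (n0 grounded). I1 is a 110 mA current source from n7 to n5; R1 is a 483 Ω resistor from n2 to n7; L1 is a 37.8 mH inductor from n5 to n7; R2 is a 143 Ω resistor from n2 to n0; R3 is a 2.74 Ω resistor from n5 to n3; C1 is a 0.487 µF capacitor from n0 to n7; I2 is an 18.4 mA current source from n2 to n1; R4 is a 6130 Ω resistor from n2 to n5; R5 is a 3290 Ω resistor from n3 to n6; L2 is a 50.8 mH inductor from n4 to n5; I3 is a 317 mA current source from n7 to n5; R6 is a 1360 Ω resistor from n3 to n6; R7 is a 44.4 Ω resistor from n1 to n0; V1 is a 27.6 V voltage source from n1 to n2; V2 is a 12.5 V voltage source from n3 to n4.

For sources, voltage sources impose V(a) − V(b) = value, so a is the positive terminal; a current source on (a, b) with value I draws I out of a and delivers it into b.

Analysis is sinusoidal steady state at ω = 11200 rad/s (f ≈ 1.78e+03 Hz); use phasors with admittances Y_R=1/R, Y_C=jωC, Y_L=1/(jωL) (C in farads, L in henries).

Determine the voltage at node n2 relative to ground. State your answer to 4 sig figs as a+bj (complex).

-20.02+1.318j V

Apply KCL at each of the 7 non-ground nodes and solve the resulting linear system.
Node n1: branches {I2, R7, V1} → V_1 = 7.584+1.318j
Node n2: branches {R1, R2, I2, R4, V1} → V_2 = -20.02+1.318j
Node n3: branches {R3, R5, R6, V2} → V_3 = 5.533+184.6j
Node n4: branches {L2, V2} → V_4 = -6.967+184.6j
Node n5: branches {I1, L1, R3, R4, L2, I3} → V_5 = 5.533+184.7j
Node n6: branches {R5, R6} → V_6 = 5.533+184.6j
Node n7: branches {I1, R1, L1, C1, I3} → V_7 = -7.130+5.655j
Source currents: i(V1)=-0.1524-0.02968j, i(V2)=-0.0001058+0.02197j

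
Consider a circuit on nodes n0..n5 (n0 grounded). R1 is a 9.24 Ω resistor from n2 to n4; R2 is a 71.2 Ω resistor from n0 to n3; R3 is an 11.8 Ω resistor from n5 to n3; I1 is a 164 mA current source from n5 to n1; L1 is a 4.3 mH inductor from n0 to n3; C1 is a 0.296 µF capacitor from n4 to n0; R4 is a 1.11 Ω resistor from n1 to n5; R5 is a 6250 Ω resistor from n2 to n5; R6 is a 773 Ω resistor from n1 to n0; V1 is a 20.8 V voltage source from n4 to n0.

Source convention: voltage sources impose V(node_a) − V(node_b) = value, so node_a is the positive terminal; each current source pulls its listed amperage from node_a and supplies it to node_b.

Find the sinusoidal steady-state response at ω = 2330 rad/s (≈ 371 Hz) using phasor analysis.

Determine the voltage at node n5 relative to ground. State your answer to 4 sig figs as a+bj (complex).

0.04035+0.02920j V

MNA unknowns: 5 node voltages V₁..V_5 plus 1 source current (V1)
R1: Y=0.1082+0.000j on G[2,4]
R2: Y=0.01404+0.000j on G[0,3]
R3: Y=0.08475+0.000j on G[5,3]
I1: z[5]−=0.164, z[1]+=0.164
L1: Y=0.000-0.09981j on G[0,3]
C1: Y=0.000+0.0006897j on G[4,0]
R4: Y=0.9009+0.000j on G[1,5]
R5: Y=0.0001600+0.000j on G[2,5]
R6: Y=0.001294+0.000j on G[1,0]
V1: row V4−V0=20.8, i_V1 at 4,0
solve → V1=0.2221+0.02916j, V2=20.77+4.311e-05j, V3=0.004604+0.02970j, V4=20.80+0.000j, V5=0.04035+0.02920j
aux → i_V1=-0.003317-0.01434j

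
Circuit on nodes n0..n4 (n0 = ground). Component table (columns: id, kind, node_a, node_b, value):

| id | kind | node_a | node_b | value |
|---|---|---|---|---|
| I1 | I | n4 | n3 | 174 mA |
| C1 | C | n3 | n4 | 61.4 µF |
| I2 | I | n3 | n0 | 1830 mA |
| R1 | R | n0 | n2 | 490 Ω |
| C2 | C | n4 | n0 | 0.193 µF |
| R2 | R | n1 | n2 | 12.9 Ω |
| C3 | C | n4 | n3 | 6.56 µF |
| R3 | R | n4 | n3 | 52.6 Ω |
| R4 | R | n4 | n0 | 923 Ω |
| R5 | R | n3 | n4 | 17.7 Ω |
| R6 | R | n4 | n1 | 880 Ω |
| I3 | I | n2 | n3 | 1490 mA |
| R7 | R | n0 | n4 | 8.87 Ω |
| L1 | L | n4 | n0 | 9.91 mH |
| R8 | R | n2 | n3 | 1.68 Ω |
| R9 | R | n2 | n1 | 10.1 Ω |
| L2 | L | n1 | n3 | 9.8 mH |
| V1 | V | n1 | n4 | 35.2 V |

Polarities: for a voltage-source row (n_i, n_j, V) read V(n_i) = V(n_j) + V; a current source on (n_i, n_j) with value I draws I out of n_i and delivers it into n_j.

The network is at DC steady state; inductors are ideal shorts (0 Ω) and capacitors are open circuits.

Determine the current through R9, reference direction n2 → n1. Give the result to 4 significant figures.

-0.1998 A

Element admittances at DC:
  I1: injects 0.174 A into n3 (from n4)
  Y(C1) = 0.000 S between n3,n4
  I2: injects 1.83 A into n0 (from n3)
  Y(R1) = 0.002041 S between n0,n2
  Y(C2) = 0.000 S between n4,n0
  Y(R2) = 0.07752 S between n1,n2
  Y(C3) = 0.000 S between n4,n3
  Y(R3) = 0.01901 S between n4,n3
  Y(R4) = 0.001083 S between n4,n0
  Y(R5) = 0.05650 S between n3,n4
  Y(R6) = 0.001136 S between n4,n1
  I3: injects 1.49 A into n3 (from n2)
  Y(R7) = 0.1127 S between n0,n4
  L1: short n4↔n0 (DC inductor)
  Y(R8) = 0.5952 S between n2,n3
  Y(R9) = 0.09901 S between n2,n1
  L2: short n1↔n3 (DC inductor)
  V1: constraint V(n1)−V(n4) = 35.2
Assemble and solve the 7×7 MNA system:
  V(n1)=35.20  V(n2)=33.18  V(n3)=35.20  V(n4)=0.000
  i(L1)=-1.898  i(L2)=4.025  i(V1)=-4.422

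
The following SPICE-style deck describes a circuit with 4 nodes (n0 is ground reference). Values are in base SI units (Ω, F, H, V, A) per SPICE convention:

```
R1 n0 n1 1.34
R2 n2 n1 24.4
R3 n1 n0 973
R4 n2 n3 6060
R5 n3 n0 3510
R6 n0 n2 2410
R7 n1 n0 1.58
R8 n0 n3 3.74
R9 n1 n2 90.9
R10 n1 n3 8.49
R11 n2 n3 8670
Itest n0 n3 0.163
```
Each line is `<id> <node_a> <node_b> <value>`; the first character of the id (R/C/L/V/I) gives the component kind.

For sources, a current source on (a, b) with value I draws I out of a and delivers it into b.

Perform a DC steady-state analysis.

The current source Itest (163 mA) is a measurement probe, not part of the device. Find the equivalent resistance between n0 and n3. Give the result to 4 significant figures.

Apply KCL at each of the 3 non-ground nodes and solve the resulting linear system.
Node n1: branches {R1, R2, R3, R7, R9, R10} → V_1 = 0.03411
Node n2: branches {R2, R4, R6, R9, R11} → V_2 = 0.03597
Node n3: branches {R4, R5, R8, R10, R11, Itest} → V_3 = 0.4330

R_eq = 2.657 Ω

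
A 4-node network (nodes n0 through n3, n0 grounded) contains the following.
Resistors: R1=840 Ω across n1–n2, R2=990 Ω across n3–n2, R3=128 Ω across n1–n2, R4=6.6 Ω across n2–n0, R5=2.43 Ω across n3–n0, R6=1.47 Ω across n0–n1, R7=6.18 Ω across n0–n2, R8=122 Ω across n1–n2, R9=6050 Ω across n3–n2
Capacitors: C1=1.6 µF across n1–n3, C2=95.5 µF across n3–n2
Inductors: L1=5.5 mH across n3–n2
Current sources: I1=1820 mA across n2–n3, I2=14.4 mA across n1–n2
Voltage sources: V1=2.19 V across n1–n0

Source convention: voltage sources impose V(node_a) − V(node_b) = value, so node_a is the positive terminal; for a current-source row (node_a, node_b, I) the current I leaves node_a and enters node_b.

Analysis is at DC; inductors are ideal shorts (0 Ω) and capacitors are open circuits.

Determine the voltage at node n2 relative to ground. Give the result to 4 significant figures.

MNA unknowns: 3 node voltages V₁..V_3 plus 2 source currents (L1, V1)
R1: Y=0.001190 on G[1,2]
C1: Y=0.000 on G[1,3]
R2: Y=0.001010 on G[3,2]
L1: row V3−V2=0, i_L1 at 3,2
I1: z[2]−=1.82, z[3]+=1.82
R3: Y=0.007812 on G[1,2]
R4: Y=0.1515 on G[2,0]
R5: Y=0.4115 on G[3,0]
R6: Y=0.6803 on G[0,1]
C2: Y=0.000 on G[3,2]
I2: z[1]−=0.0144, z[2]+=0.0144
R7: Y=0.1618 on G[0,2]
R8: Y=0.008197 on G[1,2]
R9: Y=0.0001653 on G[3,2]
V1: row V1−V0=2.19, i_V1 at 1,0
solve → V1=2.190, V2=0.07017, V3=0.07017
aux → i_L1=1.791, i_V1=-1.541

0.07017 V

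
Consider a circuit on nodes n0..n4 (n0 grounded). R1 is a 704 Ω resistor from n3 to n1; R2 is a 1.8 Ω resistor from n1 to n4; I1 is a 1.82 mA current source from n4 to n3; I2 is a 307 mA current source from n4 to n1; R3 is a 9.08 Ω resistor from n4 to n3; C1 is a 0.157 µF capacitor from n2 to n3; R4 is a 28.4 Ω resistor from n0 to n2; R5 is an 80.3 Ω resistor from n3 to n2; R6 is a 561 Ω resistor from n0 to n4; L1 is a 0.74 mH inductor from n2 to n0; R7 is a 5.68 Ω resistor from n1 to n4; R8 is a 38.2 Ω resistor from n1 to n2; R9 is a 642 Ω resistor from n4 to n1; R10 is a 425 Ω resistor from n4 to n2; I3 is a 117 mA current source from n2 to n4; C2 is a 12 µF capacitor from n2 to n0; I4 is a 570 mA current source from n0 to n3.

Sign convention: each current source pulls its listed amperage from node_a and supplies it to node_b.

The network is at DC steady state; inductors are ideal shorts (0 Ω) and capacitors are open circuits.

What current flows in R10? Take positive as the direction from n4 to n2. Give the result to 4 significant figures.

Element admittances at DC:
  Y(R1) = 0.001420 S between n3,n1
  Y(R2) = 0.5556 S between n1,n4
  I1: injects 0.00182 A into n3 (from n4)
  I2: injects 0.307 A into n1 (from n4)
  Y(R3) = 0.1101 S between n4,n3
  Y(C1) = 0.000 S between n2,n3
  Y(R4) = 0.03521 S between n0,n2
  Y(R5) = 0.01245 S between n3,n2
  Y(R6) = 0.001783 S between n0,n4
  L1: short n2↔n0 (DC inductor)
  Y(R7) = 0.1761 S between n1,n4
  Y(R8) = 0.02618 S between n1,n2
  Y(R9) = 0.001558 S between n4,n1
  Y(R10) = 0.002353 S between n4,n2
  I3: injects 0.117 A into n4 (from n2)
  Y(C2) = 0.000 S between n2,n0
  I4: injects 0.57 A into n3 (from n0)
Assemble and solve the 5×5 MNA system:
  V(n1)=15.12  V(n2)=0.000  V(n3)=18.32  V(n4)=15.24
  i(L1)=0.5428

0.03585 A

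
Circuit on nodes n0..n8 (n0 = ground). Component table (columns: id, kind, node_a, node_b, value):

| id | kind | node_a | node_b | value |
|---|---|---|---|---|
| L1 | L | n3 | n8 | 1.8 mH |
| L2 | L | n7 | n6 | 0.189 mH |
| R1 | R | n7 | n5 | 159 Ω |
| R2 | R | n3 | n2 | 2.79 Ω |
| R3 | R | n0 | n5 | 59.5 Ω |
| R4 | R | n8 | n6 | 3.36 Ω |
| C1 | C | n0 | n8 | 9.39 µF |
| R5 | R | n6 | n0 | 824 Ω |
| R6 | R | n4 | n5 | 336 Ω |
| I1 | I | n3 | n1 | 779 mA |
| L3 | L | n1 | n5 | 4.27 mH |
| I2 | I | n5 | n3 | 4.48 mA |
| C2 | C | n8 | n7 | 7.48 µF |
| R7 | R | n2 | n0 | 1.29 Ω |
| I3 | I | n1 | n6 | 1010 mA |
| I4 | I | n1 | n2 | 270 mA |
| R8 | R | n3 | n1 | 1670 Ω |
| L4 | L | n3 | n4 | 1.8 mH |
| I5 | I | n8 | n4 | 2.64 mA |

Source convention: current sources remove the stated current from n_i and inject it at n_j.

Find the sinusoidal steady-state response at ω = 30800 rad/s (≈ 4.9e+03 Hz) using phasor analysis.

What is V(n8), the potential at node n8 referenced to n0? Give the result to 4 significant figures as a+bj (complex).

Element admittances at ω=30800 rad/s:
  Y(L1) = 0.000-0.01804j S between n3,n8
  Y(L2) = 0.000-0.1718j S between n7,n6
  Y(R1) = 0.006289+0.000j S between n7,n5
  Y(R2) = 0.3584+0.000j S between n3,n2
  Y(R3) = 0.01681+0.000j S between n0,n5
  Y(R4) = 0.2976+0.000j S between n8,n6
  Y(C1) = 0.000+0.2892j S between n0,n8
  Y(R5) = 0.001214+0.000j S between n6,n0
  Y(R6) = 0.002976+0.000j S between n4,n5
  I1: injects 0.779 A into n1 (from n3)
  Y(L3) = 0.000-0.007604j S between n1,n5
  I2: injects 0.00448 A into n3 (from n5)
  Y(C2) = 0.000+0.2304j S between n8,n7
  Y(R7) = 0.7752+0.000j S between n2,n0
  I3: injects 1.01 A into n6 (from n1)
  I4: injects 0.27 A into n2 (from n1)
  Y(R8) = 0.0005988+0.000j S between n3,n1
  Y(L4) = 0.000-0.01804j S between n3,n4
  I5: injects 0.00264 A into n4 (from n8)
Assemble and solve the 8×8 MNA system:
  V(n1)=-24.74-64.51j  V(n2)=-0.7923-0.1238j  V(n3)=-3.259-0.3915j  V(n4)=-3.684-2.886j  V(n5)=-19.69-0.3119j  V(n6)=1.219-1.654j  V(n7)=-1.556-6.032j  V(n8)=0.3568-3.263j

0.3568-3.263j V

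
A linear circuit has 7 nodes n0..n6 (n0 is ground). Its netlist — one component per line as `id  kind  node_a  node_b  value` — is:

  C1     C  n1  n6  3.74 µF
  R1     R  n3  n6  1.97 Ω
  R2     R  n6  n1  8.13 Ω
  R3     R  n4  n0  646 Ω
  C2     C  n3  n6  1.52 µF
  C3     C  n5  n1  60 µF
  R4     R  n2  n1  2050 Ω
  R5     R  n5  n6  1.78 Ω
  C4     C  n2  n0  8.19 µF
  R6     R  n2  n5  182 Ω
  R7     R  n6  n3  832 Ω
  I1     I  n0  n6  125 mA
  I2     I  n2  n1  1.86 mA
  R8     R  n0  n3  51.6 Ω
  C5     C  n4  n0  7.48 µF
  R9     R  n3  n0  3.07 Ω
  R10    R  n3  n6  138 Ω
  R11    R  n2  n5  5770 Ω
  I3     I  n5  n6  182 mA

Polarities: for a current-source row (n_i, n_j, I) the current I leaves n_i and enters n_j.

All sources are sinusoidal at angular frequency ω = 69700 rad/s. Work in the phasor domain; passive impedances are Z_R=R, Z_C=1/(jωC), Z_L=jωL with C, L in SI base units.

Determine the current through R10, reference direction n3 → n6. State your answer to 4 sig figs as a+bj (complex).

-0.001679+0.0003481j A

Element admittances at ω=69700 rad/s:
  Y(C1) = 0.000+0.2607j S between n1,n6
  Y(R1) = 0.5076+0.000j S between n3,n6
  Y(R2) = 0.1230+0.000j S between n6,n1
  Y(R3) = 0.001548+0.000j S between n4,n0
  Y(C2) = 0.000+0.1059j S between n3,n6
  Y(C3) = 0.000+4.182j S between n5,n1
  Y(R4) = 0.0004878+0.000j S between n2,n1
  Y(R5) = 0.5618+0.000j S between n5,n6
  Y(C4) = 0.000+0.5708j S between n2,n0
  Y(R6) = 0.005495+0.000j S between n2,n5
  Y(R7) = 0.001202+0.000j S between n6,n3
  I1: injects 0.125 A into n6 (from n0)
  I2: injects 0.00186 A into n1 (from n2)
  Y(R8) = 0.01938+0.000j S between n0,n3
  Y(C5) = 0.000+0.5214j S between n4,n0
  Y(R9) = 0.3257+0.000j S between n3,n0
  Y(R10) = 0.007246+0.000j S between n3,n6
  Y(R11) = 0.0001733+0.000j S between n2,n5
  I3: injects 0.182 A into n6 (from n5)
Assemble and solve the 6×6 MNA system:
  V(n1)=0.3657+0.02773j  V(n2)=0.0004228-0.0005617j  V(n3)=0.3613-0.0006993j  V(n4)=0.000+0.000j  V(n5)=0.3537+0.03958j  V(n6)=0.5930-0.04874j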